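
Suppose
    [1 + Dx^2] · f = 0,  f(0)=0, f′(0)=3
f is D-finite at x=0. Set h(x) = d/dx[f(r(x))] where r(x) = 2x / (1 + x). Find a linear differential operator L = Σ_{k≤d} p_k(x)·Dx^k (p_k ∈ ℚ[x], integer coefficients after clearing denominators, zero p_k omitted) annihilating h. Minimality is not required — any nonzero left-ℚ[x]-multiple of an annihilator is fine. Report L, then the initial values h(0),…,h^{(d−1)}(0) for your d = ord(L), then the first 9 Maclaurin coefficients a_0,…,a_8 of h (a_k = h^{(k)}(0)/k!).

f: a_k = 0, 3, 0, -1/2, 0, 1/40, 0, -1/1680, 0, …
h₀=f(r): pull back L_f along r ⇒ L₀.
h₀' ⇒ L via d/dx closure of L₀.
L = (10 + 12·x + 6·x^2) + (6 + 18·x + 18·x^2 + 6·x^3)·Dx + (1 + 4·x + 6·x^2 + 4·x^3 + x^4)·Dx^2  (order 2).
h: a_k = 6, -12, 6, 24, -86, 180, -4418/15, 6064/15, -49262/105, …
ICs: h(0) = 6, h′(0) = -12.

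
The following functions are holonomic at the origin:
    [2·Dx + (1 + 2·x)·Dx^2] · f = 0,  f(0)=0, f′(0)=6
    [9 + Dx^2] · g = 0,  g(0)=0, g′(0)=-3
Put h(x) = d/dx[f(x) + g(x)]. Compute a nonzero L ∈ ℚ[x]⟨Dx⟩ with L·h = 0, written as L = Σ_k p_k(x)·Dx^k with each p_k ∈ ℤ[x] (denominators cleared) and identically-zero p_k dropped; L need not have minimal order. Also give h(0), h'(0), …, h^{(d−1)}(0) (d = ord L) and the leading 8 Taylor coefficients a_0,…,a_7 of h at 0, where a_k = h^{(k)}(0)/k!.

L = (594 + 648·x + 648·x^2) + (153 + 630·x + 972·x^2 + 648·x^3)·Dx + (66 + 72·x + 72·x^2)·Dx^2 + (17 + 70·x + 108·x^2 + 72·x^3)·Dx^3  (order 3).
h: a_k = 3, -12, 75/2, -48, 687/8, -192, 30963/80, -768, …
ICs: h(0) = 3, h′(0) = -12, h′′(0) = 75.

f: a_k = 0, 6, -6, 8, -12, 96/5, -32, 384/7, …
g: a_k = 0, -3, 0, 9/2, 0, -81/40, 0, 243/560, …
Sum ⇒ L₀ = lclm(L_f,L_g) in ℚ(x)⟨Dx⟩.
h₀' ⇒ L via d/dx closure of L₀.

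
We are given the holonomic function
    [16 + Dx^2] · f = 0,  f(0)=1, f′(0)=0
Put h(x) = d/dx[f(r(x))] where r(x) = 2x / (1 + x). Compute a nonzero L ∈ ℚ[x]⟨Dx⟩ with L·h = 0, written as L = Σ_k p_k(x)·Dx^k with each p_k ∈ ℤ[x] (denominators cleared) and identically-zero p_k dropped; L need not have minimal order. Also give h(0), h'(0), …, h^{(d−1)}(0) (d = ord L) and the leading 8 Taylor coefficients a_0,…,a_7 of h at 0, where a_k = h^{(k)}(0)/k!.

f: a_k = 1, 0, -8, 0, 32/3, 0, -256/45, 0, …
f∘r: x↦r, Dx↦Dx/r' in L_f ⇒ L₀.
h=h₀': d/dx-closure on L₀ ⇒ L.
L = (70 + 12·x + 6·x^2) + (6 + 18·x + 18·x^2 + 6·x^3)·Dx + (1 + 4·x + 6·x^2 + 4·x^3 + x^4)·Dx^2  (order 2).
h: a_k = 0, -64, 192, 896/3, -8320/3, 106432/15, -36288/5, -3730688/315, …
ICs: h(0) = 0, h′(0) = -64.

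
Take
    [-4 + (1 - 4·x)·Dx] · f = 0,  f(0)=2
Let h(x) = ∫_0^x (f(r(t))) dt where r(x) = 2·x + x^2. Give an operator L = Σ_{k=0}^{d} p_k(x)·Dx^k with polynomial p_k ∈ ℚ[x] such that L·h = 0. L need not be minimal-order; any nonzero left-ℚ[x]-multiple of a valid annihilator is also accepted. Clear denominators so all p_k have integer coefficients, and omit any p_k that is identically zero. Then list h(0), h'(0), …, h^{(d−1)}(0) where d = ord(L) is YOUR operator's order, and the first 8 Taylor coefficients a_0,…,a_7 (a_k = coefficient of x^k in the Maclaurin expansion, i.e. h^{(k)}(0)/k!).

f: a_k = 2, 8, 32, 128, 512, 2048, 8192, 32768, …
L₀ from L_f via x↦r, Dx↦r'^{-1}Dx.
h=∫h₀ ⇒ L = L₀·Dx.
L = (8 + 8·x)·Dx + (-1 + 8·x + 4·x^2)·Dx^2  (order 2).
h: a_k = 0, 2, 8, 136/3, 288, 1952, 41344/3, 700544/7, …
ICs: h(0) = 0, h′(0) = 2.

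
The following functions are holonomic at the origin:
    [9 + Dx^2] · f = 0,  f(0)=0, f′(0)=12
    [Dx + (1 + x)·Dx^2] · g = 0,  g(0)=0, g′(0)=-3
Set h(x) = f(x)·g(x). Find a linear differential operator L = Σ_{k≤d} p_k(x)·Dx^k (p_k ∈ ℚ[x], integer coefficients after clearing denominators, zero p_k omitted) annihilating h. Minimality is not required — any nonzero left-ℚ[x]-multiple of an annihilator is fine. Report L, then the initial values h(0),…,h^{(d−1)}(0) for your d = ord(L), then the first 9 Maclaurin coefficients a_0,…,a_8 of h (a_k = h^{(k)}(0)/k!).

f: a_k = 0, 12, 0, -18, 0, 81/10, 0, -243/140, 0, …
g: a_k = 0, -3, 3/2, -1, 3/4, -3/5, 1/2, -3/7, 3/8, …
L₀ := L_f ⊗_s L_g (sym. prod.), ord ≤ 4.
L = (2493 + 10854·x + 17091·x^2 + 11664·x^3 + 2916·x^4) + (612 + 1908·x + 1944·x^2 + 648·x^3)·Dx + (592 + 2484·x + 3834·x^2 + 2592·x^3 + 648·x^4)·Dx^2 + (68 + 212·x + 216·x^2 + 72·x^3)·Dx^3 + (35 + 142·x + 215·x^2 + 144·x^3 + 36·x^4)·Dx^4  (order 4).
h: a_k = 0, 0, -36, 18, 42, -18, -27/2, 93/20, 387/140, …
ICs: h(0) = 0, h′(0) = 0, h′′(0) = -72, h′′′(0) = 108.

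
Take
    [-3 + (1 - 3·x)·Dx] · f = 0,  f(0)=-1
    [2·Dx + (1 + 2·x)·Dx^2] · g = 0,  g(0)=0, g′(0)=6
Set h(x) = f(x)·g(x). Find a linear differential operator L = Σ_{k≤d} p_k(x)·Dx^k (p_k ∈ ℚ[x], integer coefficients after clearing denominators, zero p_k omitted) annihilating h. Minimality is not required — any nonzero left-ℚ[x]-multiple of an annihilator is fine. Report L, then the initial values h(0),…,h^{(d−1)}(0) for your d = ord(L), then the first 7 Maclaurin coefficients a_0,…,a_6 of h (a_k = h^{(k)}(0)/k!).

f: a_k = -1, -3, -9, -27, -81, -243, -729, …
g: a_k = 0, 6, -6, 8, -12, 96/5, -32, …
Product ⇒ symmetric product L₀, ord ≤ 2.
L = 6 + (4 + 18·x)·Dx + (-1 + x + 6·x^2)·Dx^2  (order 2).
h: a_k = 0, -6, -12, -44, -120, -1896/5, -5528/5, …
ICs: h(0) = 0, h′(0) = -6.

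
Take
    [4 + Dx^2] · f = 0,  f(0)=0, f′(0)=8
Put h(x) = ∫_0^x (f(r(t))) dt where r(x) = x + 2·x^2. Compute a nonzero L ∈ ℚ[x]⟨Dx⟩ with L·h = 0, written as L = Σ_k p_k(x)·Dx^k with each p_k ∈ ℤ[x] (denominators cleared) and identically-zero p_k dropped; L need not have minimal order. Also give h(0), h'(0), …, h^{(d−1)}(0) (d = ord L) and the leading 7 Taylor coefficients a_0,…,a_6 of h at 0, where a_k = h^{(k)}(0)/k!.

f: a_k = 0, 8, 0, -16/3, 0, 16/15, 0, …
Change of var in L_f (x↦r) gives L₀.
h=∫h₀ ⇒ L = L₀·Dx.
L = (4 + 48·x + 192·x^2 + 256·x^3)·Dx - 4·Dx^2 + (1 + 4·x)·Dx^3  (order 3).
h: a_k = 0, 0, 4, 16/3, -4/3, -32/5, -472/45, …
ICs: h(0) = 0, h′(0) = 0, h′′(0) = 8.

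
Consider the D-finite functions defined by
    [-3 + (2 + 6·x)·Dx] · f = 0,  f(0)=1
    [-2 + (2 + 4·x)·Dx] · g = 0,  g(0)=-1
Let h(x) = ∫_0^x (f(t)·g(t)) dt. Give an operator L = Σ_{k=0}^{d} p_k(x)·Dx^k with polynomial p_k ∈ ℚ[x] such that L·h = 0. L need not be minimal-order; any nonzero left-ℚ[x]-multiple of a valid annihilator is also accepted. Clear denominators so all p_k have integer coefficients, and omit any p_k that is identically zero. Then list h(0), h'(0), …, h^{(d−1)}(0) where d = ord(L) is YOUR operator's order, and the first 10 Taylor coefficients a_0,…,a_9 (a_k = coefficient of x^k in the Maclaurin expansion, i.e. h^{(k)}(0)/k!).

f: a_k = 1, 3/2, -9/8, 27/16, -405/128, 1701/256, -15309/1024, 72171/2048, -2814669/32768, 14073345/65536, …
g: a_k = -1, -1, 1/2, -1/2, 5/8, -7/8, 21/16, -33/16, 429/128, -715/128, …
f·g: L₀ = L_f ⊗_s L_g, ord ≤ 1·1.
h=∫₀ˣh₀: take L = L₀·Dx.
L = (-5 - 12·x)·Dx + (2 + 10·x + 12·x^2)·Dx^2  (order 2).
h: a_k = 0, -1, -5/4, 1/24, -5/64, 101/640, -515/1536, 5301/7168, -27525/16384, 384335/98304, …
ICs: h(0) = 0, h′(0) = -1.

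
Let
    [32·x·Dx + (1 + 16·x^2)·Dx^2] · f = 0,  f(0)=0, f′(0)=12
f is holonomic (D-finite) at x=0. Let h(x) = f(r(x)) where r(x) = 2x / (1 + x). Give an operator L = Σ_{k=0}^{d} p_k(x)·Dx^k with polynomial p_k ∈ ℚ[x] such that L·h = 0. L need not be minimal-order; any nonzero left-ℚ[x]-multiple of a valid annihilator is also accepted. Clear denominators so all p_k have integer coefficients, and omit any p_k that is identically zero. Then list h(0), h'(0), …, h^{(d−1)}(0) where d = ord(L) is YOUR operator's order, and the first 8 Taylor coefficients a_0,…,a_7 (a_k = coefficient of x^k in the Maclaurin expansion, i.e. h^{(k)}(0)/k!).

f: a_k = 0, 12, 0, -64, 0, 3072/5, 0, -49152/7, …
L₀ from L_f via x↦r, Dx↦r'^{-1}Dx.
L = (2 + 130·x)·Dx + (1 + 2·x + 65·x^2)·Dx^2  (order 2).
h: a_k = 0, 24, -24, -488, 1512, 83064/5, -93208, -4280664/7, …
ICs: h(0) = 0, h′(0) = 24.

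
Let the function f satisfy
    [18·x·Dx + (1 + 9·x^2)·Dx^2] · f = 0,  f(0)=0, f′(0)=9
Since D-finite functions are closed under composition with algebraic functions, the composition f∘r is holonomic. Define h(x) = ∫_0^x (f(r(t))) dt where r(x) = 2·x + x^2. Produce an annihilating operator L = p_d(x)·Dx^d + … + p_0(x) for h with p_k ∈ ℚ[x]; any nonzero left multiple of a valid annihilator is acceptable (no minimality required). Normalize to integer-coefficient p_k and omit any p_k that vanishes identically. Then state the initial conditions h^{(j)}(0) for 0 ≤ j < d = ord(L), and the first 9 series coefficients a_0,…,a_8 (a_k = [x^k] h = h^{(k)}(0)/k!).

L = (-1 + 72·x + 144·x^2 + 108·x^3 + 27·x^4)·Dx^2 + (1 + x + 36·x^2 + 72·x^3 + 45·x^4 + 9·x^5)·Dx^3  (order 3).
h: a_k = 0, 0, 9, 3, -54, -324/5, 3753/5, 11637/7, -94770/7, …
ICs: h(0) = 0, h′(0) = 0, h′′(0) = 18.

f: a_k = 0, 9, 0, -27, 0, 729/5, 0, -6561/7, 0, …
L₀ from L_f via x↦r, Dx↦r'^{-1}Dx.
Integrate: L := L₀·Dx.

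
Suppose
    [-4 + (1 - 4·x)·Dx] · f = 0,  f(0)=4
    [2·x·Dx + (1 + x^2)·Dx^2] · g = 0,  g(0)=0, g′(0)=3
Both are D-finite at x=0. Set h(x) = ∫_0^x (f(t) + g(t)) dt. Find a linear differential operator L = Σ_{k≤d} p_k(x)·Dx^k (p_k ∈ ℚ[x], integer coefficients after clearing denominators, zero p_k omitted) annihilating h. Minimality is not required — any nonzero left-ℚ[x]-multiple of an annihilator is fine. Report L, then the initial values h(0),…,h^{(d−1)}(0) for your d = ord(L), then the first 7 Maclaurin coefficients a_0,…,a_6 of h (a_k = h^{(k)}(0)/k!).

L = (-8 + 128·x + 24·x^2)·Dx^2 + (49 - 8·x + 109·x^2 + 24·x^3)·Dx^3 + (-4 + 15·x + 15·x^3 + 4·x^4)·Dx^4  (order 4).
h: a_k = 0, 4, 19/2, 64/3, 255/4, 1024/5, 20483/30, …
ICs: h(0) = 0, h′(0) = 4, h′′(0) = 19, h′′′(0) = 128.

f: a_k = 4, 16, 64, 256, 1024, 4096, 16384, …
g: a_k = 0, 3, 0, -1, 0, 3/5, 0, …
Sum ⇒ L₀ = lclm(L_f,L_g) in ℚ(x)⟨Dx⟩.
Integrate: L := L₀·Dx.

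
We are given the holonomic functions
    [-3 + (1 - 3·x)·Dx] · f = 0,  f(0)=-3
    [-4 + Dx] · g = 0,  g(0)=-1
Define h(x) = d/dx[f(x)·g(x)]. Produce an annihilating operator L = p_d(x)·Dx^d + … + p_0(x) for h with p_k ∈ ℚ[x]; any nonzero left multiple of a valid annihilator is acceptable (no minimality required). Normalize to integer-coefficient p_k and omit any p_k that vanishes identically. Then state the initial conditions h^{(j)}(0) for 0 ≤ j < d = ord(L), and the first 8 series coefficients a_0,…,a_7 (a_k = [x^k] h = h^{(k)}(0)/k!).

f: a_k = -3, -9, -27, -81, -243, -729, -2187, -6561, …
g: a_k = -1, -4, -8, -32/3, -32/3, -128/15, -256/45, -1024/315, …
Product ⇒ symmetric product L₀, ord ≤ 1.
h=h₀': d/dx-closure on L₀ ⇒ L.
L = (58 - 168·x + 144·x^2) + (-7 + 33·x - 36·x^2)·Dx  (order 1).
h: a_k = 21, 174, 879, 3644, 13793, 248786/5, 2613277/15, 8960392/15, …
ICs: h(0) = 21.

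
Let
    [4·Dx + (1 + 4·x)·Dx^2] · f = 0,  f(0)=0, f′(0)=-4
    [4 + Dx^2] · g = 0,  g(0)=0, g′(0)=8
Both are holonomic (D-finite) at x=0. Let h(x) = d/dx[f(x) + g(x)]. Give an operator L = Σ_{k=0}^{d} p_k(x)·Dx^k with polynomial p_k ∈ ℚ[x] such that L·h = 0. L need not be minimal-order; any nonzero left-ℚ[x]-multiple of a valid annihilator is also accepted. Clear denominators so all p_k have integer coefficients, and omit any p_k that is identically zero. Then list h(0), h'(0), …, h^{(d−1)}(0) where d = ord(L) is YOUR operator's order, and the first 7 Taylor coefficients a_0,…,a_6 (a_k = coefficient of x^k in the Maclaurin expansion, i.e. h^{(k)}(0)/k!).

L = (400 + 128·x + 256·x^2) + (36 + 176·x + 192·x^2 + 256·x^3)·Dx + (100 + 32·x + 64·x^2)·Dx^2 + (9 + 44·x + 48·x^2 + 64·x^3)·Dx^3  (order 3).
h: a_k = 4, 16, -80, 256, -3056/3, 4096, -737312/45, …
ICs: h(0) = 4, h′(0) = 16, h′′(0) = -160.

f: a_k = 0, -4, 8, -64/3, 64, -1024/5, 2048/3, …
g: a_k = 0, 8, 0, -16/3, 0, 16/15, 0, …
Weyl lclm of L_f,L_g ⇒ L₀ (ord ≤ 4).
Differentiate: ansatz ord ≤ ord L₀ ⇒ L.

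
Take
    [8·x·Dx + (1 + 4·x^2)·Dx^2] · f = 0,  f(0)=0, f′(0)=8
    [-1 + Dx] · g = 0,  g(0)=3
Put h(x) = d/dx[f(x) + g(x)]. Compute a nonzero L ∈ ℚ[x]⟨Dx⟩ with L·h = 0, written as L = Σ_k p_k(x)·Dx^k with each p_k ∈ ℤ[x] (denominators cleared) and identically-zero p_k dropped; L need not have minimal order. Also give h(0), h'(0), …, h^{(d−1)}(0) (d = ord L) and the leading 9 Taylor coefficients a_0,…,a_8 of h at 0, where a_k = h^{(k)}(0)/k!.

L = (8 - 8·x - 96·x^2 - 32·x^3) + (-9 + 88·x^2 - 16·x^4)·Dx + (1 + 8·x + 8·x^2 + 32·x^3 + 16·x^4)·Dx^2  (order 2).
h: a_k = 11, 3, -61/2, 1/2, 1025/8, 1/40, -122879/240, 1/1680, 27525121/13440, …
ICs: h(0) = 11, h′(0) = 3.

f: a_k = 0, 8, 0, -32/3, 0, 128/5, 0, -512/7, 0, …
g: a_k = 3, 3, 3/2, 1/2, 1/8, 1/40, 1/240, 1/1680, 1/13440, …
f+g: L₀ = lclm(L_f,L_g), ord ≤ 2+1.
Derive L from L₀ (diff closure).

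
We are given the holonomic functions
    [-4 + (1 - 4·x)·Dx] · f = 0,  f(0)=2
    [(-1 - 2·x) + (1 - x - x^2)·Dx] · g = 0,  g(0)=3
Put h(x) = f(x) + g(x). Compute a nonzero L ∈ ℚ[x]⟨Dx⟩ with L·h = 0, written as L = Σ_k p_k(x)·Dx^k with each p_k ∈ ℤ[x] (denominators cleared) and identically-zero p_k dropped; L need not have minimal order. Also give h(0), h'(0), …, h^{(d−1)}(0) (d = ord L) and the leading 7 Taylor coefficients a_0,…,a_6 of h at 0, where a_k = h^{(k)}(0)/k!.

L = (-16 - 72·x + 24·x^2 - 32·x^3) + (28 - 38·x - 54·x^2 + 16·x^3 - 64·x^4)·Dx + (-3 + 17·x - 23·x^2 + 14·x^3 - 4·x^4 - 16·x^5)·Dx^2  (order 2).
h: a_k = 5, 11, 38, 137, 527, 2072, 8231, …
ICs: h(0) = 5, h′(0) = 11.

f: a_k = 2, 8, 32, 128, 512, 2048, 8192, …
g: a_k = 3, 3, 6, 9, 15, 24, 39, …
Sum ⇒ L₀ = lclm(L_f,L_g) in ℚ(x)⟨Dx⟩.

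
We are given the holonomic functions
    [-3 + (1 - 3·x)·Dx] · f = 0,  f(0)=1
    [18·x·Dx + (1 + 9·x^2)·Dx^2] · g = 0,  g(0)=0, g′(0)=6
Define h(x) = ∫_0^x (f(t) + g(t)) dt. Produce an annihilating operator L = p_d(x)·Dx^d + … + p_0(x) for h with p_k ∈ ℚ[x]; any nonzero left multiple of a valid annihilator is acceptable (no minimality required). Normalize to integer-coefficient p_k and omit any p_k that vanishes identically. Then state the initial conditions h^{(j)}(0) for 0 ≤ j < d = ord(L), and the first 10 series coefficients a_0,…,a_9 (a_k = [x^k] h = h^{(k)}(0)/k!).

L = (-18 + 216·x + 486·x^2)·Dx^2 + (12 - 18·x + 108·x^2 + 486·x^3)·Dx^3 + (-1 + 81·x^4)·Dx^4  (order 4).
h: a_k = 0, 1, 9/2, 3, 9/4, 81/5, 567/10, 729/7, 10935/56, 729, …
ICs: h(0) = 0, h′(0) = 1, h′′(0) = 9, h′′′(0) = 18.

f: a_k = 1, 3, 9, 27, 81, 243, 729, 2187, 6561, 19683, …
g: a_k = 0, 6, 0, -18, 0, 486/5, 0, -4374/7, 0, 4374, …
Sum ⇒ L₀ = lclm(L_f,L_g) in ℚ(x)⟨Dx⟩.
h=∫h₀ ⇒ L = L₀·Dx.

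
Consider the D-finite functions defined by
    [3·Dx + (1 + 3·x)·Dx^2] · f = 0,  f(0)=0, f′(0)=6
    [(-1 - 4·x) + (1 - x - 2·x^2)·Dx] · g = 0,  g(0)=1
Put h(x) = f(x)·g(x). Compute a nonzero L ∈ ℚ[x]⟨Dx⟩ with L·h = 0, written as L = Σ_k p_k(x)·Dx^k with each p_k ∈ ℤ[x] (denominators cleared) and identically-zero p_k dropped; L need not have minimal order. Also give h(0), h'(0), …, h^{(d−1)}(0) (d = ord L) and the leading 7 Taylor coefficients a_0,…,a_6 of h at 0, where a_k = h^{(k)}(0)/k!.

f: a_k = 0, 6, -9, 18, -81/2, 486/5, -243, …
g: a_k = 1, 1, 3, 5, 11, 21, 43, …
h₀=f·g: eliminate ⇒ L₀, order ≤ 2·1.
L = (7 + 24·x) + (-1 + 17·x + 30·x^2)·Dx + (-1 - 2·x + 5·x^2 + 6·x^3)·Dx^2  (order 2).
h: a_k = 0, 6, -3, 27, -39/2, 1317/10, -1503/10, …
ICs: h(0) = 0, h′(0) = 6.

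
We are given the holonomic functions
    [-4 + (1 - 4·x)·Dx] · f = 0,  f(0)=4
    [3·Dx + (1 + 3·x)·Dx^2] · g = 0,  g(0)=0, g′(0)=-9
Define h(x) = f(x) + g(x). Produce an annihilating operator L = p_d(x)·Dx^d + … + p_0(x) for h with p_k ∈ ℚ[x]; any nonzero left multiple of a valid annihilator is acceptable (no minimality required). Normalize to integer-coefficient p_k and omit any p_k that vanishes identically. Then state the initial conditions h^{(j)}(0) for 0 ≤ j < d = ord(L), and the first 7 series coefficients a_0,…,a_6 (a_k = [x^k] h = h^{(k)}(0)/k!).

L = (432 + 288·x)·Dx + (78 + 720·x + 576·x^2)·Dx^2 + (-11 - x + 144·x^2 + 144·x^3)·Dx^3  (order 3).
h: a_k = 4, 7, 155/2, 229, 4339/4, 19751/5, 33497/2, …
ICs: h(0) = 4, h′(0) = 7, h′′(0) = 155.

f: a_k = 4, 16, 64, 256, 1024, 4096, 16384, …
g: a_k = 0, -9, 27/2, -27, 243/4, -729/5, 729/2, …
f+g: L₀ = lclm(L_f,L_g), ord ≤ 1+2.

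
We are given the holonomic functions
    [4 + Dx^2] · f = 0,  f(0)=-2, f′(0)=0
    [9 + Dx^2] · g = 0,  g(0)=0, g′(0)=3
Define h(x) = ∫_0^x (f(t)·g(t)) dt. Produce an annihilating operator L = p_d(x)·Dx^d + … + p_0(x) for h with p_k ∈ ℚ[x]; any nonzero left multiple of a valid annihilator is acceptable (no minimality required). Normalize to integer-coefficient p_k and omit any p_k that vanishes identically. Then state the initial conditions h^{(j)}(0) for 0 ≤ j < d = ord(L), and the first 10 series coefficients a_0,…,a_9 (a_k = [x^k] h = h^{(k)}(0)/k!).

L = 25·Dx + 26·Dx^3 + Dx^5  (order 5).
h: a_k = 0, 0, -3, 0, 21/4, 0, -521/120, 0, 13021/6720, 0, …
ICs: h(0) = 0, h′(0) = 0, h′′(0) = -6, h′′′(0) = 0, h′′′′(0) = 126.

f: a_k = -2, 0, 4, 0, -4/3, 0, 8/45, 0, -4/315, 0, …
g: a_k = 0, 3, 0, -9/2, 0, 81/40, 0, -243/560, 0, 243/4480, …
h₀=f·g: eliminate ⇒ L₀, order ≤ 2·2.
h=∫h₀ ⇒ L = L₀·Dx.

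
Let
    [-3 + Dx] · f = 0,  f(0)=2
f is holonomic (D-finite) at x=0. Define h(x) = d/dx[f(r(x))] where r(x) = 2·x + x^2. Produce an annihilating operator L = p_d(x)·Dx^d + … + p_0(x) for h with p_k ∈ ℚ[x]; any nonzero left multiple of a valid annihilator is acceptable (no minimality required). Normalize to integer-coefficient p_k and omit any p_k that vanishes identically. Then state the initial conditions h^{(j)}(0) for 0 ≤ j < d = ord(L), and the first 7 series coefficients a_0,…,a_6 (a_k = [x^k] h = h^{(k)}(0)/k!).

f: a_k = 2, 6, 9, 9, 27/4, 81/20, 81/40, …
f∘r: x↦r, Dx↦Dx/r' in L_f ⇒ L₀.
Derive L from L₀ (diff closure).
L = (7 + 12·x + 6·x^2) + (-1 - x)·Dx  (order 1).
h: a_k = 12, 84, 324, 900, 1998, 18738/5, 30726/5, …
ICs: h(0) = 12.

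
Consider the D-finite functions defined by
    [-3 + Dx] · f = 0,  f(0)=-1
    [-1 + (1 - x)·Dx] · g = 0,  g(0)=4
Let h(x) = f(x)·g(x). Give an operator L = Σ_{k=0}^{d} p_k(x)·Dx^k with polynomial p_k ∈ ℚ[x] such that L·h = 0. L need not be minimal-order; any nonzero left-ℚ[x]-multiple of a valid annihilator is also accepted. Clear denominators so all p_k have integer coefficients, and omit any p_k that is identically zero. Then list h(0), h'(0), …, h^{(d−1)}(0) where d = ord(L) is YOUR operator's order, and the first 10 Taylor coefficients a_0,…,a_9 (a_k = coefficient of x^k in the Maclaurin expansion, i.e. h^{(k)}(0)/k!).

f: a_k = -1, -3, -9/2, -9/2, -27/8, -81/40, -81/80, -243/560, -729/4480, -243/4480, …
g: a_k = 4, 4, 4, 4, 4, 4, 4, 4, 4, 4, …
Product ⇒ symmetric product L₀, ord ≤ 1.
L = (4 - 3·x) + (-1 + x)·Dx  (order 1).
h: a_k = -4, -16, -34, -52, -131/2, -368/5, -1553/20, -5557/70, -89641/1120, -22471/280, …
ICs: h(0) = -4.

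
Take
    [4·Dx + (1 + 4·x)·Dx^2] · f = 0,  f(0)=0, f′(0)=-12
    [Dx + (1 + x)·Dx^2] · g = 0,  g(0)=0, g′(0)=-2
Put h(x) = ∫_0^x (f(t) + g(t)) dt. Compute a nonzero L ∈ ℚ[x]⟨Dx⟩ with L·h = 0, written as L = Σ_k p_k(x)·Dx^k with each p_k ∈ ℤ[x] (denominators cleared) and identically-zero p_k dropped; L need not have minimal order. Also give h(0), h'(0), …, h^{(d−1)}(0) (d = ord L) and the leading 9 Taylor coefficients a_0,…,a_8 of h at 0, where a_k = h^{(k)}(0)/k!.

f: a_k = 0, -12, 24, -64, 192, -3072/5, 2048, -49152/7, 24576, …
g: a_k = 0, -2, 1, -2/3, 1/2, -2/5, 1/3, -2/7, 1/4, …
Sum ⇒ L₀ = lclm(L_f,L_g) in ℚ(x)⟨Dx⟩.
h=∫₀ˣh₀: take L = L₀·Dx.
L = 8·Dx^2 + (10 + 16·x)·Dx^3 + (1 + 5·x + 4·x^2)·Dx^4  (order 4).
h: a_k = 0, 0, -7, 25/3, -97/6, 77/2, -1537/15, 6145/21, -3511/4, …
ICs: h(0) = 0, h′(0) = 0, h′′(0) = -14, h′′′(0) = 50.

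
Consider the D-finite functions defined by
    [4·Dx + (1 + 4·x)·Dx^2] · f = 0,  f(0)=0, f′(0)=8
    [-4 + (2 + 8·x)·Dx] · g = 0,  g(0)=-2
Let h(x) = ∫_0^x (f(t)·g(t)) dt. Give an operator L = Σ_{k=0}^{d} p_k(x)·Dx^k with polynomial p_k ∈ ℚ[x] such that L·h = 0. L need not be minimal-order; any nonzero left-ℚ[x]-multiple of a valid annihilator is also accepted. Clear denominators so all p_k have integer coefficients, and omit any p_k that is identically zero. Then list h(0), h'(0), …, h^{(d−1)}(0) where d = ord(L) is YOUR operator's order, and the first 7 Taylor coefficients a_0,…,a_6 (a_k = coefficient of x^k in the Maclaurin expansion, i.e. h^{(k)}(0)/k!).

L = 4·Dx + (1 + 8·x + 16·x^2)·Dx^3  (order 3).
h: a_k = 0, 0, -8, 0, 8/3, -128/15, 1136/45, …
ICs: h(0) = 0, h′(0) = 0, h′′(0) = -16.

f: a_k = 0, 8, -16, 128/3, -128, 2048/5, -4096/3, …
g: a_k = -2, -4, 4, -8, 20, -56, 168, …
Product ⇒ symmetric product L₀, ord ≤ 2.
Integrate: L := L₀·Dx.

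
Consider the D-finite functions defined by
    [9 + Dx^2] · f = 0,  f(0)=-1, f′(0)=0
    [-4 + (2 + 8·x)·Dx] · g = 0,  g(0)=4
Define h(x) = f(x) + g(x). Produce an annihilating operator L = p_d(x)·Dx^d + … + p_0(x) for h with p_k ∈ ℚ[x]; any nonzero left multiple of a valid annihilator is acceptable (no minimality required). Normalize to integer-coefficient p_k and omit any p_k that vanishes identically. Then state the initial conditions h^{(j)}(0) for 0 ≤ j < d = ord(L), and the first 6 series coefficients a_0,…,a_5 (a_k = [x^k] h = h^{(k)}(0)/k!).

f: a_k = -1, 0, 9/2, 0, -27/8, 0, …
g: a_k = 4, 8, -8, 16, -40, 112, …
f+g: L₀ = lclm(L_f,L_g), ord ≤ 2+1.
L = (-378 - 1296·x - 2592·x^2) + (45 + 828·x + 3888·x^2 + 5184·x^3)·Dx + (-42 - 144·x - 288·x^2)·Dx^2 + (5 + 92·x + 432·x^2 + 576·x^3)·Dx^3  (order 3).
h: a_k = 3, 8, -7/2, 16, -347/8, 112, …
ICs: h(0) = 3, h′(0) = 8, h′′(0) = -7.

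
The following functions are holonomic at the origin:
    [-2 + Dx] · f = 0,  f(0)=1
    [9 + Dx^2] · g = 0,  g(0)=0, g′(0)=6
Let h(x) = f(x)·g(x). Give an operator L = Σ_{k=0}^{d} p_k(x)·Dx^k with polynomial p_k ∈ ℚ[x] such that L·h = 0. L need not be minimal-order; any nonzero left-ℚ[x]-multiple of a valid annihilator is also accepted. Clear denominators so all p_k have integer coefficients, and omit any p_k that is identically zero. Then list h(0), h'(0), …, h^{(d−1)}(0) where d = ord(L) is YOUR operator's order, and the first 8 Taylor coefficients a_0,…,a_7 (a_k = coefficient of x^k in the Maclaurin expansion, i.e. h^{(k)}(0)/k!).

f: a_k = 1, 2, 2, 4/3, 2/3, 4/15, 4/45, 8/315, …
g: a_k = 0, 6, 0, -9, 0, 81/20, 0, -243/280, …
Sym-product of L_f,L_g gives L₀ (≤ ord 2).
L = 13 - 4·Dx + Dx^2  (order 2).
h: a_k = 0, 6, 12, 3, -10, -199/20, -23/10, 1483/840, …
ICs: h(0) = 0, h′(0) = 6.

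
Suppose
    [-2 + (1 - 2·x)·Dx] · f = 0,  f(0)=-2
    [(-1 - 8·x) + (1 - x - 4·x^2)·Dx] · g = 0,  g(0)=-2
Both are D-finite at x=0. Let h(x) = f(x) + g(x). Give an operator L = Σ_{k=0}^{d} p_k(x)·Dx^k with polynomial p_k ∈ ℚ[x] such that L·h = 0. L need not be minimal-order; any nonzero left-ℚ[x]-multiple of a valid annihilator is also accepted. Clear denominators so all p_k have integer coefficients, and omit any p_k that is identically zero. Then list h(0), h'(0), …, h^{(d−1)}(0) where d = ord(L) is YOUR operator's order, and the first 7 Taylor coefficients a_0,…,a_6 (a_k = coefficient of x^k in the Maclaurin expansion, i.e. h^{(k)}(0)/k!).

L = (12 - 48·x + 192·x^2 - 128·x^3) + (-2 - 96·x^2 + 352·x^3 - 256·x^4)·Dx + (-1 + 11·x - 30·x^2 + 80·x^4 - 64·x^5)·Dx^2  (order 2).
h: a_k = -4, -6, -18, -34, -90, -194, -490, …
ICs: h(0) = -4, h′(0) = -6.

f: a_k = -2, -4, -8, -16, -32, -64, -128, …
g: a_k = -2, -2, -10, -18, -58, -130, -362, …
Weyl lclm of L_f,L_g ⇒ L₀ (ord ≤ 2).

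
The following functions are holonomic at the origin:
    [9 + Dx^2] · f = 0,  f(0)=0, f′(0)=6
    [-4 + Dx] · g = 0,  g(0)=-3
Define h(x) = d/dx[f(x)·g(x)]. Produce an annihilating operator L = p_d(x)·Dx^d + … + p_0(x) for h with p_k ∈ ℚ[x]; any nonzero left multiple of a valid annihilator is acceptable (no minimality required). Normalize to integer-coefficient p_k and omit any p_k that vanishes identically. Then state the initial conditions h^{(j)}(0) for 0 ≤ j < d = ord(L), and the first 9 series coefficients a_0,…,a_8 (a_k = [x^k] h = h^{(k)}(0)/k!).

f: a_k = 0, 6, 0, -9, 0, 81/20, 0, -243/280, 0, …
g: a_k = -3, -12, -24, -32, -32, -128/5, -256/15, -1024/105, -512/105, …
L₀ := L_f ⊗_s L_g (sym. prod.), ord ≤ 2.
h₀' ⇒ L via d/dx closure of L₀.
L = 25 - 8·Dx + Dx^2  (order 2).
h: a_k = -18, -144, -351, -336, 237/4, 2574/5, 25481/40, 2108/5, 307359/2240, …
ICs: h(0) = -18, h′(0) = -144.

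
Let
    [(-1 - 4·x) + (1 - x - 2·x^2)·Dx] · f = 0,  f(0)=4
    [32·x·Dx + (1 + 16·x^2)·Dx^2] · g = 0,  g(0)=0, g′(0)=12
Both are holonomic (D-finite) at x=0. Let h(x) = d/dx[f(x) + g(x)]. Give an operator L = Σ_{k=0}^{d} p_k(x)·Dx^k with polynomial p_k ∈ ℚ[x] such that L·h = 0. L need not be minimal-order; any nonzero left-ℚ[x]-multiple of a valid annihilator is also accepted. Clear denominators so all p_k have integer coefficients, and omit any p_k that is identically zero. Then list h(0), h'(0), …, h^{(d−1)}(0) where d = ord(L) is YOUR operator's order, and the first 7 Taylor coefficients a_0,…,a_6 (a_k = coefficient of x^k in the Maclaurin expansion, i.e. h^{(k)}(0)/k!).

L = (-96 + 384·x + 6912·x^2 + 15360·x^3 + 40704·x^4 + 12288·x^6) + (31 + 104·x - 392·x^2 + 736·x^3 + 14912·x^4 + 27904·x^5 + 3072·x^6 + 12288·x^7)·Dx + (-3 - 19·x - 128·x^2 - 152·x^3 - 1128·x^4 + 2496·x^5 + 2560·x^6 + 1024·x^7 + 2048·x^8)·Dx^2  (order 2).
h: a_k = 16, 24, -132, 176, 3492, 1032, -46772, …
ICs: h(0) = 16, h′(0) = 24.

f: a_k = 4, 4, 12, 20, 44, 84, 172, …
g: a_k = 0, 12, 0, -64, 0, 3072/5, 0, …
L₀ := lclm(L_f,L_g); ord L₀ ≤ 1+2.
Derive L from L₀ (diff closure).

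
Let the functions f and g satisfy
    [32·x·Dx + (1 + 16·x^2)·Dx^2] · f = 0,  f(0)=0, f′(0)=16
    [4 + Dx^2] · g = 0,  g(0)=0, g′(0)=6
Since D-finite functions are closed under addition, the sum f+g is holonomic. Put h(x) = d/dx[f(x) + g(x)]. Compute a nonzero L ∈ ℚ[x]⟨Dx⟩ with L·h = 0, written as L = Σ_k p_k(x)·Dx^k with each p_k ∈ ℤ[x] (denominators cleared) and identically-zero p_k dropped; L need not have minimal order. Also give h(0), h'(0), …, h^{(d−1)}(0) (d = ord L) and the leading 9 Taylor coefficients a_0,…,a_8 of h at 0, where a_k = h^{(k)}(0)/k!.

L = (-6016·x + 102400·x^3 + 32768·x^5) + (-28 + 1216·x^2 + 27648·x^4 + 16384·x^6)·Dx + (-1504·x + 25600·x^3 + 8192·x^5)·Dx^2 + (-7 + 304·x^2 + 6912·x^4 + 4096·x^6)·Dx^3  (order 3).
h: a_k = 22, 0, -268, 0, 4100, 0, -983048/15, 0, 110100484/105, …
ICs: h(0) = 22, h′(0) = 0, h′′(0) = -536.

f: a_k = 0, 16, 0, -256/3, 0, 4096/5, 0, -65536/7, 0, …
g: a_k = 0, 6, 0, -4, 0, 4/5, 0, -8/105, 0, …
L₀ := lclm(L_f,L_g); ord L₀ ≤ 2+2.
Derive L from L₀ (diff closure).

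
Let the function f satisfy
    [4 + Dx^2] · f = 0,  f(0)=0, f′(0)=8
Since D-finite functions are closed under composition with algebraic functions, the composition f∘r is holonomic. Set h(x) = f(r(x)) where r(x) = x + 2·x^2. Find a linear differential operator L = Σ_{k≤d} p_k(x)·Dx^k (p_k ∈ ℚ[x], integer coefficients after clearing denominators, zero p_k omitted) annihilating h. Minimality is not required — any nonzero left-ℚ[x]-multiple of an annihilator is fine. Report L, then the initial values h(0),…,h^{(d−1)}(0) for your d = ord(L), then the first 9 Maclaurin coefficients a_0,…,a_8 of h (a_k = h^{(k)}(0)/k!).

L = (4 + 48·x + 192·x^2 + 256·x^3) - 4·Dx + (1 + 4·x)·Dx^2  (order 2).
h: a_k = 0, 8, 16, -16/3, -32, -944/15, -32, 13408/315, 3776/45, …
ICs: h(0) = 0, h′(0) = 8.

f: a_k = 0, 8, 0, -16/3, 0, 16/15, 0, -32/315, 0, …
L₀ from L_f via x↦r, Dx↦r'^{-1}Dx.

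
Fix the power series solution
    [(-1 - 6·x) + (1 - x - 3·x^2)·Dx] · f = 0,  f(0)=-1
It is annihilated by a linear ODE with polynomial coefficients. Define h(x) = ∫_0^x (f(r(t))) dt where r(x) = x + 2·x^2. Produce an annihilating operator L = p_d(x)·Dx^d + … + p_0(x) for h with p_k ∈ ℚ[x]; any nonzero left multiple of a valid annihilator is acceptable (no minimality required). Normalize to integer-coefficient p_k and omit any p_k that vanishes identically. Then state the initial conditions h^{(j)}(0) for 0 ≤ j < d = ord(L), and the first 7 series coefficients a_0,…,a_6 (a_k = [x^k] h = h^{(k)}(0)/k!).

L = (1 + 10·x + 36·x^2 + 48·x^3)·Dx + (-1 + x + 5·x^2 + 12·x^3 + 12·x^4)·Dx^2  (order 2).
h: a_k = 0, -1, -1/2, -2, -23/4, -77/5, -46, …
ICs: h(0) = 0, h′(0) = -1.

f: a_k = -1, -1, -4, -7, -19, -40, -97, …
h₀=f(r): pull back L_f along r ⇒ L₀.
∫: right-multiply L₀ by Dx.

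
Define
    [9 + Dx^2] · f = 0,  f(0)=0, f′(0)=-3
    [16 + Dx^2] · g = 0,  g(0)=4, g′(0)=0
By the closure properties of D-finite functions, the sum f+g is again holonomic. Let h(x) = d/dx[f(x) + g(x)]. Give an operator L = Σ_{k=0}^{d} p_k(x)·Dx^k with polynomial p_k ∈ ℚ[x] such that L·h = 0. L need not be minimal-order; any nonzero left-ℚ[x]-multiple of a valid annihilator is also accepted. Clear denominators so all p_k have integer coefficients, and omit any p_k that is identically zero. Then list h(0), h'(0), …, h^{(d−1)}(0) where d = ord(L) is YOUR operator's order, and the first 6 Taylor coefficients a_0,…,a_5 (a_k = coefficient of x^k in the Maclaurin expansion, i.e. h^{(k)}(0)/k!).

L = 144 + 25·Dx^2 + Dx^4  (order 4).
h: a_k = -3, -64, 27/2, 512/3, -81/8, -2048/15, …
ICs: h(0) = -3, h′(0) = -64, h′′(0) = 27, h′′′(0) = 1024.

f: a_k = 0, -3, 0, 9/2, 0, -81/40, …
g: a_k = 4, 0, -32, 0, 128/3, 0, …
Sum ⇒ L₀ = lclm(L_f,L_g) in ℚ(x)⟨Dx⟩.
h=h₀': d/dx-closure on L₀ ⇒ L.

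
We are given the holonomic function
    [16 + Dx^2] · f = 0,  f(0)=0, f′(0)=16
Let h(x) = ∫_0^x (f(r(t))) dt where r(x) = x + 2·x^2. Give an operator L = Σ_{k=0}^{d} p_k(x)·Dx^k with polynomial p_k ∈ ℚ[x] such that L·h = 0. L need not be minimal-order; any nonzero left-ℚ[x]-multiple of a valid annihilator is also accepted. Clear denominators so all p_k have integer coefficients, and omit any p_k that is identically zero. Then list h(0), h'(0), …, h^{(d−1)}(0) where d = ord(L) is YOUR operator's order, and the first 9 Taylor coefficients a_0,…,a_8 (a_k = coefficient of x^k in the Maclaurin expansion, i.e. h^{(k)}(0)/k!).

L = (16 + 192·x + 768·x^2 + 1024·x^3)·Dx - 4·Dx^2 + (1 + 4·x)·Dx^3  (order 3).
h: a_k = 0, 0, 8, 32/3, -32/3, -256/5, -3584/45, 0, 53248/315, …
ICs: h(0) = 0, h′(0) = 0, h′′(0) = 16.

f: a_k = 0, 16, 0, -128/3, 0, 512/15, 0, -4096/315, 0, …
Change of var in L_f (x↦r) gives L₀.
h=∫h₀ ⇒ L = L₀·Dx.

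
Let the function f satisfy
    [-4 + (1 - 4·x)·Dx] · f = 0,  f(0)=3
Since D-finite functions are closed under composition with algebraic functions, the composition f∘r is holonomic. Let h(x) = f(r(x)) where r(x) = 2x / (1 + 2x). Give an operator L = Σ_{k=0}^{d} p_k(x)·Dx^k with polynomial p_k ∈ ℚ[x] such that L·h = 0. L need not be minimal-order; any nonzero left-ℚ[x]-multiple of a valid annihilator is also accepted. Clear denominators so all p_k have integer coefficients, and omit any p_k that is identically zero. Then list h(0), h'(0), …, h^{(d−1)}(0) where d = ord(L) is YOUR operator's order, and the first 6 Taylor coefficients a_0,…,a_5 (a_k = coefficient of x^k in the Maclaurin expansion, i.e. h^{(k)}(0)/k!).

L = 8 + (-1 + 4·x + 12·x^2)·Dx  (order 1).
h: a_k = 3, 24, 144, 864, 5184, 31104, …
ICs: h(0) = 3.

f: a_k = 3, 12, 48, 192, 768, 3072, …
Change of var in L_f (x↦r) gives L₀.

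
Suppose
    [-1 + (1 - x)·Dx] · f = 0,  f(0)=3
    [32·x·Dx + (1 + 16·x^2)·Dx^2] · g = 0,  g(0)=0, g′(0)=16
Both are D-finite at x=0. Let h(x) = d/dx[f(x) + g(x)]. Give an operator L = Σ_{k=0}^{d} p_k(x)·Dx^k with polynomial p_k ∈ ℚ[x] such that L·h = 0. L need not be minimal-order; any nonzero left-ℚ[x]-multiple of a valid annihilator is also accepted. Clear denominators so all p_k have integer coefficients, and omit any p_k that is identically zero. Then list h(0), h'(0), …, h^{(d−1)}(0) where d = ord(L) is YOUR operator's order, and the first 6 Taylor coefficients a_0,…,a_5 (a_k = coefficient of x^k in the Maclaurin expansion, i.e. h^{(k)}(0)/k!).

L = (-32 + 128·x + 1536·x^2) + (19 - 32·x - 656·x^2 + 1536·x^3)·Dx + (-1 - 15·x - 240·x^3 + 256·x^4)·Dx^2  (order 2).
h: a_k = 19, 6, -247, 12, 4111, 18, …
ICs: h(0) = 19, h′(0) = 6.

f: a_k = 3, 3, 3, 3, 3, 3, …
g: a_k = 0, 16, 0, -256/3, 0, 4096/5, …
h₀=f+g: left-lcm gives L₀, ord ≤ 3.
h=h₀': d/dx-closure on L₀ ⇒ L.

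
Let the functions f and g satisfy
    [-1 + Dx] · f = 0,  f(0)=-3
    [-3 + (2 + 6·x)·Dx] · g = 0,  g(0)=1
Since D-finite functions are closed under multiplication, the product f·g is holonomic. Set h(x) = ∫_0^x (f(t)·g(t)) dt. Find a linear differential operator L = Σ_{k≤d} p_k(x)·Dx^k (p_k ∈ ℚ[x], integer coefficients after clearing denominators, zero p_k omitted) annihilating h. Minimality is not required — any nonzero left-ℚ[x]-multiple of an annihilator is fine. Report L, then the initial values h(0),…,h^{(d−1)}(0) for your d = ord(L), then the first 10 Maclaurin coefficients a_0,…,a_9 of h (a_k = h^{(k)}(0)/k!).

L = (-5 - 6·x)·Dx + (2 + 6·x)·Dx^2  (order 2).
h: a_k = 0, -3, -15/4, -7/8, -71/64, 671/640, -16157/7680, 12691/3072, -14933039/1720320, 589833983/30965760, …
ICs: h(0) = 0, h′(0) = -3.

f: a_k = -3, -3, -3/2, -1/2, -1/8, -1/40, -1/240, -1/1680, -1/13440, -1/120960, …
g: a_k = 1, 3/2, -9/8, 27/16, -405/128, 1701/256, -15309/1024, 72171/2048, -2814669/32768, 14073345/65536, …
h₀=f·g: eliminate ⇒ L₀, order ≤ 1·1.
h=∫h₀ ⇒ L = L₀·Dx.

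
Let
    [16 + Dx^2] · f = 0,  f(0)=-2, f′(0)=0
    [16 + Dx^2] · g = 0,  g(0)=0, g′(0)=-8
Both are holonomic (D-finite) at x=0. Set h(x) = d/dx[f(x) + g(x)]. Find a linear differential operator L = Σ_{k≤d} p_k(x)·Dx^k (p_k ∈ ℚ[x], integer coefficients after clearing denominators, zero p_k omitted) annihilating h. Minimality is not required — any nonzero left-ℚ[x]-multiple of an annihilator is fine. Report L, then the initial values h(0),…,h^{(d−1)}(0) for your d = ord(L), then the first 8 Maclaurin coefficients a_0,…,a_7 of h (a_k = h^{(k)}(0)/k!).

f: a_k = -2, 0, 16, 0, -64/3, 0, 512/45, 0, …
g: a_k = 0, -8, 0, 64/3, 0, -256/15, 0, 2048/315, …
Weyl lclm of L_f,L_g ⇒ L₀ (ord ≤ 4).
Derive L from L₀ (diff closure).
L = 16 + Dx^2  (order 2).
h: a_k = -8, 32, 64, -256/3, -256/3, 1024/15, 2048/45, -8192/315, …
ICs: h(0) = -8, h′(0) = 32.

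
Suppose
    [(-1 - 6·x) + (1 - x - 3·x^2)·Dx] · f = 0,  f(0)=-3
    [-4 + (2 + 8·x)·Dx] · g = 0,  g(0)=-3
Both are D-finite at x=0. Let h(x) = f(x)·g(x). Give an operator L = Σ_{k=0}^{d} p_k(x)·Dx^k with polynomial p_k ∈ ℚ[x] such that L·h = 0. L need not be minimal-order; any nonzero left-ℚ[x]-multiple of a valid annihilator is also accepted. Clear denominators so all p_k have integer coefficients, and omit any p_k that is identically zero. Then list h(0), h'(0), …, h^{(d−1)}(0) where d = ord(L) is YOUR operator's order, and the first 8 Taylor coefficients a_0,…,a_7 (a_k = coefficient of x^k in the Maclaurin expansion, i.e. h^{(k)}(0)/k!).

f: a_k = -3, -3, -12, -21, -57, -120, -291, -651, …
g: a_k = -3, -6, 6, -12, 30, -84, 252, -792, …
f·g: L₀ = L_f ⊗_s L_g, ord ≤ 1·1.
L = (3 + 8·x + 18·x^2) + (-1 - 3·x + 7·x^2 + 12·x^3)·Dx  (order 1).
h: a_k = 9, 27, 36, 153, 171, 882, 639, 5661, …
ICs: h(0) = 9.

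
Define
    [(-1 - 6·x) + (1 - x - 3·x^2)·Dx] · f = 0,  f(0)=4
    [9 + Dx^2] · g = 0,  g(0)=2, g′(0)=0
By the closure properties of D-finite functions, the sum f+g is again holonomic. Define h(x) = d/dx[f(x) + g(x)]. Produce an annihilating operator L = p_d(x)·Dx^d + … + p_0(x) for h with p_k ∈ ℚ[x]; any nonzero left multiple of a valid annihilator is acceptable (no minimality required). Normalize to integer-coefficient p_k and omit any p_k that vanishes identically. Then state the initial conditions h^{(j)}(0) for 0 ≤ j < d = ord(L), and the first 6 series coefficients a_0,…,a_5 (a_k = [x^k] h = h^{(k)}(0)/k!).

f: a_k = 4, 4, 16, 28, 76, 160, …
g: a_k = 2, 0, -9, 0, 27/4, 0, …
f+g: L₀ = lclm(L_f,L_g), ord ≤ 1+2.
Differentiate: ansatz ord ≤ ord L₀ ⇒ L.
L = (1584 + 7614·x + 25326·x^2 + 15390·x^3 + 26730·x^4 + 13122·x^5 + 13122·x^6) + (-153 - 819·x + 918·x^2 + 2133·x^3 + 1620·x^4 + 3645·x^5 + 5103·x^6 + 4374·x^7)·Dx + (176 + 846·x + 2814·x^2 + 1710·x^3 + 2970·x^4 + 1458·x^5 + 1458·x^6)·Dx^2 + (-17 - 91·x + 102·x^2 + 237·x^3 + 180·x^4 + 405·x^5 + 567·x^6 + 486·x^7)·Dx^3  (order 3).
h: a_k = 4, 14, 84, 331, 800, 46317/20, …
ICs: h(0) = 4, h′(0) = 14, h′′(0) = 168.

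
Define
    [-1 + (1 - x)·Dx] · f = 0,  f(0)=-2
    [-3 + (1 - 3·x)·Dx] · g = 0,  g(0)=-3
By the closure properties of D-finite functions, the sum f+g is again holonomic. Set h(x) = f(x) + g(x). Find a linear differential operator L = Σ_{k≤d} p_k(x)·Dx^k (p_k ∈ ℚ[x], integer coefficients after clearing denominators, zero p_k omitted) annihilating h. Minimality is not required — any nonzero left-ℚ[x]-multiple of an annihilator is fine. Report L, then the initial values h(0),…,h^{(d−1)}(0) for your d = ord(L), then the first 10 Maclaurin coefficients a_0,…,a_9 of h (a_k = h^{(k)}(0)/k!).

L = -6 + (8 - 12·x)·Dx + (-1 + 4·x - 3·x^2)·Dx^2  (order 2).
h: a_k = -5, -11, -29, -83, -245, -731, -2189, -6563, -19685, -59051, …
ICs: h(0) = -5, h′(0) = -11.

f: a_k = -2, -2, -2, -2, -2, -2, -2, -2, -2, -2, …
g: a_k = -3, -9, -27, -81, -243, -729, -2187, -6561, -19683, -59049, …
L₀ := lclm(L_f,L_g); ord L₀ ≤ 1+1.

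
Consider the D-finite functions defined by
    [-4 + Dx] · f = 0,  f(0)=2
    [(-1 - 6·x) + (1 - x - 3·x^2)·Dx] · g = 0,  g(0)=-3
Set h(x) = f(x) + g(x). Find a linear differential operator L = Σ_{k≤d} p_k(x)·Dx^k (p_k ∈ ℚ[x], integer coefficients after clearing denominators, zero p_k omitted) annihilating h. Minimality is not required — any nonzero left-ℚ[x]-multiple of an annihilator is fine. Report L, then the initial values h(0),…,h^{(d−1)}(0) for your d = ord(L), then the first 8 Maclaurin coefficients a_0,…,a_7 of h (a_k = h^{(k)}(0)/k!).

f: a_k = 2, 8, 16, 64/3, 64/3, 256/15, 512/45, 2048/315, …
g: a_k = -3, -3, -12, -21, -57, -120, -291, -651, …
Weyl lclm of L_f,L_g ⇒ L₀ (ord ≤ 2).
L = (16 - 8·x + 360·x^2 + 288·x^3) + (8 - 50·x - 134·x^2 + 96·x^3 + 144·x^4)·Dx + (-3 + 13·x + 11·x^2 - 42·x^3 - 36·x^4)·Dx^2  (order 2).
h: a_k = -1, 5, 4, 1/3, -107/3, -1544/15, -12583/45, -203017/315, …
ICs: h(0) = -1, h′(0) = 5.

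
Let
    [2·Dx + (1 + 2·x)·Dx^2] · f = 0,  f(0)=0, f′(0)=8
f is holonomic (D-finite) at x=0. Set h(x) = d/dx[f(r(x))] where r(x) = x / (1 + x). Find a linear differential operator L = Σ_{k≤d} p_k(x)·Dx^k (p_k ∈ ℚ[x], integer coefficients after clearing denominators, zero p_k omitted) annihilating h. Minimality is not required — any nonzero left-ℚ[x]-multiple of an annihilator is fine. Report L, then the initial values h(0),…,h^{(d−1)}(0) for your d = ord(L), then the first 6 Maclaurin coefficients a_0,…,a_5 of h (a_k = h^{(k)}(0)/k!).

f: a_k = 0, 8, -8, 32/3, -16, 128/5, …
h₀=f(r): pull back L_f along r ⇒ L₀.
h₀' ⇒ L via d/dx closure of L₀.
L = (4 + 6·x) + (1 + 4·x + 3·x^2)·Dx  (order 1).
h: a_k = 8, -32, 104, -320, 968, -2912, …
ICs: h(0) = 8.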